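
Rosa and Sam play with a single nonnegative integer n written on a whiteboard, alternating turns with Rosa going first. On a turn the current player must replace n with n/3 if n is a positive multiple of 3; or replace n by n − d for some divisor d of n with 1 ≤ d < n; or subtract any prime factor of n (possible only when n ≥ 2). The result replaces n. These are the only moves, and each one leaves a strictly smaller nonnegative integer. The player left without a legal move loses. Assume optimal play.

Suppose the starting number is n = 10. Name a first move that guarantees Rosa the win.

Move to 9.

Positions with no move are L. A position that does have a move is losing for the player to move precisely when every available move leads to a winning position for the opponent. Fill in the labels:
n=0: no move → L
n=1: no move → L
n=2: W (go to 0, an L position)
n=3: W (go to 0, an L position)
n=4: L (options 2(W), 3(W) are all W)
n=5: W (go to 0, an L position)
n=6: W (go to 4, an L position)
n=7: W (go to 0, an L position)
n=8: W (go to 4, an L position)
n=9: L (options 3(W), 6(W), 8(W) are all W)
n=10: W (go to 9, an L position)
From 10, the L positions reachable in one move are: 9.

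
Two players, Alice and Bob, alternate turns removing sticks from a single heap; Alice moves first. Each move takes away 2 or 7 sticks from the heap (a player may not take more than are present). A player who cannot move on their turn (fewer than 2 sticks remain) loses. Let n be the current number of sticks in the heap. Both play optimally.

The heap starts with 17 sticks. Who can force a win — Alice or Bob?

Alice wins.

Classify positions by backward induction: terminal positions (no move available) are L. From any other position, the mover wins iff some move reaches an L.
n=0: no move → L
n=1: no move → L
n=2: can move to 0, which is L ⇒ W
n=3: can move to 1, which is L ⇒ W
n=4: the only move is to 2(W), a W ⇒ L
n=5: the only move is to 3(W), a W ⇒ L
n=6: can move to 4, which is L ⇒ W
n=7: can move to 5, which is L ⇒ W
n=8: can move to 1, which is L ⇒ W
n=9: moves to 7(W), 2(W); every one is W ⇒ L
n=10: moves to 8(W), 3(W); every one is W ⇒ L
n=11: can move to 9, which is L ⇒ W
n=12: can move to 10, which is L ⇒ W
n=13: moves to 11(W), 6(W); every one is W ⇒ L
n=14: moves to 12(W), 7(W); every one is W ⇒ L
n=15: can move to 13, which is L ⇒ W
n=16: can move to 14, which is L ⇒ W
n=17: can move to 10, which is L ⇒ W
The starting position 17 is W: Alice should remove 7, leaving 10, handing over an L position.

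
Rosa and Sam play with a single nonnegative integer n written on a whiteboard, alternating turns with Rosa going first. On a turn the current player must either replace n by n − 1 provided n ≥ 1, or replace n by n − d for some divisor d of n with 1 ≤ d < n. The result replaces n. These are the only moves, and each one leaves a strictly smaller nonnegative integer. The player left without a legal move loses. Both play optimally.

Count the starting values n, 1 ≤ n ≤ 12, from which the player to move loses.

5

Classify positions by backward induction: terminal positions (no move available) are L. From any other position, the mover wins iff some move reaches an L.
n=0: no move → L
n=1: can move to 0, which is L ⇒ W
n=2: the only move is to 1(W), a W ⇒ L
n=3: can move to 2, which is L ⇒ W
n=4: can move to 2, which is L ⇒ W
n=5: the only move is to 4(W), a W ⇒ L
n=6: can move to 5, which is L ⇒ W
n=7: the only move is to 6(W), a W ⇒ L
n=8: can move to 7, which is L ⇒ W
n=9: moves to 6(W), 8(W); every one is W ⇒ L
n=10: can move to 5, which is L ⇒ W
n=11: the only move is to 10(W), a W ⇒ L
n=12: can move to 9, which is L ⇒ W
L entries with 1 ≤ n ≤ 12 (n=0 is outside the asked range and is not counted): n = 2, 5, 7, 9, 11; that makes 5.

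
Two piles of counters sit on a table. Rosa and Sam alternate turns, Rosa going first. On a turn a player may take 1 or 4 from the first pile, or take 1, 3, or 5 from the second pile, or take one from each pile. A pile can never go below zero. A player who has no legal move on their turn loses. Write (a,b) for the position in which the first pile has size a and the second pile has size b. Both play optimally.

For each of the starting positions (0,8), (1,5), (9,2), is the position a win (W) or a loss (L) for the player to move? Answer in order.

(0,8): L, (1,5): W, (9,2): W

Build the W/L table. Terminal = L. A non-terminal position is W if it has a move to some L; otherwise it is L.
No move ever increases a pile, so every position that can arise here has a ≤ 9 and b ≤ 8; it is enough to label the cells with 0 ≤ a ≤ 9 and 0 ≤ b ≤ 8.
Every move lowers a or b (never raises either), so fill the grid row by row in increasing a, and left to right within a row: each cell's successors are then already labelled.
      b=0  b=1  b=2  b=3  b=4  b=5  b=6  b=7  b=8
a=0:    L    W    L    W    L    W    L    W    L
a=1:    W    W    W    W    W    W    W    W    W
a=2:    L    W    L    W    L    W    L    W    L
a=3:    W    W    W    W    W    W    W    W    W
a=4:    W    L    W    L    W    L    W    L    W
a=5:    L    W    W    W    W    W    W    W    W
a=6:    W    W    W    L    W    L    W    L    W
a=7:    L    W    L    W    W    W    W    W    W
a=8:    W    W    W    W    L    W    L    W    L
a=9:    W    L    W    L    W    W    W    W    W
Cells with no legal move (terminal, hence L): (0,0).
The remaining L cells, each justified by listing all of its moves:
(0,2): only reaches (0,1)(W), which is W → L
(0,4): only reaches (0,3)(W), (0,1)(W), all W → L
(0,6): only reaches (0,5)(W), (0,3)(W), (0,1)(W), all W → L
(0,8): only reaches (0,7)(W), (0,5)(W), (0,3)(W), all W → L
(2,0): only reaches (1,0)(W), which is W → L
(2,2): only reaches (1,2)(W), (2,1)(W), (1,1)(W), all W → L
(2,4): only reaches (1,4)(W), (2,3)(W), (2,1)(W), (1,3)(W), all W → L
(2,6): only reaches (1,6)(W), (2,5)(W), (2,3)(W), (2,1)(W), (1,5)(W), all W → L
(2,8): only reaches (1,8)(W), (2,7)(W), (2,5)(W), (2,3)(W), (1,7)(W), all W → L
(4,1): only reaches (3,1)(W), (0,1)(W), (4,0)(W), (3,0)(W), all W → L
(4,3): only reaches (3,3)(W), (0,3)(W), (4,2)(W), (4,0)(W), (3,2)(W), all W → L
(4,5): only reaches (3,5)(W), (0,5)(W), (4,4)(W), (4,2)(W), (4,0)(W), (3,4)(W), all W → L
(4,7): only reaches (3,7)(W), (0,7)(W), (4,6)(W), (4,4)(W), (4,2)(W), (3,6)(W), all W → L
(5,0): only reaches (4,0)(W), (1,0)(W), all W → L
(6,3): only reaches (5,3)(W), (2,3)(W), (6,2)(W), (6,0)(W), (5,2)(W), all W → L
(6,5): only reaches (5,5)(W), (2,5)(W), (6,4)(W), (6,2)(W), (6,0)(W), (5,4)(W), all W → L
(6,7): only reaches (5,7)(W), (2,7)(W), (6,6)(W), (6,4)(W), (6,2)(W), (5,6)(W), all W → L
(7,0): only reaches (6,0)(W), (3,0)(W), all W → L
(7,2): only reaches (6,2)(W), (3,2)(W), (7,1)(W), (6,1)(W), all W → L
(8,4): only reaches (7,4)(W), (4,4)(W), (8,3)(W), (8,1)(W), (7,3)(W), all W → L
(8,6): only reaches (7,6)(W), (4,6)(W), (8,5)(W), (8,3)(W), (8,1)(W), (7,5)(W), all W → L
(8,8): only reaches (7,8)(W), (4,8)(W), (8,7)(W), (8,5)(W), (8,3)(W), (7,7)(W), all W → L
(9,1): only reaches (8,1)(W), (5,1)(W), (9,0)(W), (8,0)(W), all W → L
(9,3): only reaches (8,3)(W), (5,3)(W), (9,2)(W), (9,0)(W), (8,2)(W), all W → L
Every other cell has at least one move into one of the L cells above, so it is W.
(0,8): one of the L cells justified above, so L
(1,5): the move to (0,4) reaches an L cell, so W
(9,2): the move to (9,1) reaches an L cell, so W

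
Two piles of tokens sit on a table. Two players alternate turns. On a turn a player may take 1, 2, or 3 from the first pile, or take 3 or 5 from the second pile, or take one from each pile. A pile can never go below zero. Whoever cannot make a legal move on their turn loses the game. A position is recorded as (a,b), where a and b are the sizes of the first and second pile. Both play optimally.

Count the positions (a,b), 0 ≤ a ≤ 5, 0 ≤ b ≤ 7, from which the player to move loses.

Compute win/loss labels from the base case upward. A position with no move is L. Any other position is W if it can reach an L in one move, else L.
Every move lowers a or b (never raises either), so fill the grid row by row in increasing a, and left to right within a row: each cell's successors are then already labelled.
      b=0  b=1  b=2  b=3  b=4  b=5  b=6  b=7
a=0:    L    L    L    W    W    W    W    W
a=1:    W    W    W    W    L    L    L    W
a=2:    W    W    W    L    W    W    W    W
a=3:    W    W    W    W    W    W    W    L
a=4:    L    L    L    W    W    W    W    W
a=5:    W    W    W    W    L    L    L    W
Cells with no legal move (terminal, hence L): (0,0), (0,1), (0,2).
The remaining L cells, each justified by listing all of its moves:
(1,4): moves to (0,4)(W), (1,1)(W), (0,3)(W); every one is W ⇒ L
(1,5): moves to (0,5)(W), (1,2)(W), (1,0)(W), (0,4)(W); every one is W ⇒ L
(1,6): moves to (0,6)(W), (1,3)(W), (1,1)(W), (0,5)(W); every one is W ⇒ L
(2,3): moves to (1,3)(W), (0,3)(W), (2,0)(W), (1,2)(W); every one is W ⇒ L
(3,7): moves to (2,7)(W), (1,7)(W), (0,7)(W), (3,4)(W), (3,2)(W), (2,6)(W); every one is W ⇒ L
(4,0): moves to (3,0)(W), (2,0)(W), (1,0)(W); every one is W ⇒ L
(4,1): moves to (3,1)(W), (2,1)(W), (1,1)(W), (3,0)(W); every one is W ⇒ L
(4,2): moves to (3,2)(W), (2,2)(W), (1,2)(W), (3,1)(W); every one is W ⇒ L
(5,4): moves to (4,4)(W), (3,4)(W), (2,4)(W), (5,1)(W), (4,3)(W); every one is W ⇒ L
(5,5): moves to (4,5)(W), (3,5)(W), (2,5)(W), (5,2)(W), (5,0)(W), (4,4)(W); every one is W ⇒ L
(5,6): moves to (4,6)(W), (3,6)(W), (2,6)(W), (5,3)(W), (5,1)(W), (4,5)(W); every one is W ⇒ L
Every other cell has at least one move into one of the L cells above, so it is W.
L cells per row: a=0: 3, a=1: 3, a=2: 1, a=3: 1, a=4: 3, a=5: 3; total 14.

14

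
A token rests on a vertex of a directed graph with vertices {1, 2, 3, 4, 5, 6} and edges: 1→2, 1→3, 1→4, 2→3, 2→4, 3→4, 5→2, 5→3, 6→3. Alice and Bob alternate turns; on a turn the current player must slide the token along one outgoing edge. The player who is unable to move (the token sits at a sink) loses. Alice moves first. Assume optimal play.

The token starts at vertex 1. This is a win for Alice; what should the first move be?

Build the W/L table. Terminal = L. A non-terminal position is W if it has a move to some L; otherwise it is L.
Every edge goes from a vertex to one that appears earlier in the order 4, 3, 2, 6, 1, 5, so processing vertices in that order labels each vertex after all of its successors.
4: no outgoing edge → L
3: reaches L-position 4 → W
2: reaches L-position 4 → W
6: only reaches 3(W), which is W → L
1: reaches L-position 4 → W
5: only reaches 2(W), 3(W), all W → L
From 1, the L positions reachable in one move are: 4.

Move to 4.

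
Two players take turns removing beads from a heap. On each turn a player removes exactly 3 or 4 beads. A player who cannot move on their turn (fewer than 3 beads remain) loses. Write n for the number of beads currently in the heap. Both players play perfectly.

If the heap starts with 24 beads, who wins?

Label each position W (a win for the player to move) or L (a loss). A position with no legal move is L; any other position is W exactly when some move reaches an L, and L when every move reaches a W.
n=0: no move → L
n=1: no move → L
n=2: no move → L
n=3: can move to 0, which is L ⇒ W
n=4: can move to 1, which is L ⇒ W
n=5: can move to 2, which is L ⇒ W
n=6: can move to 2, which is L ⇒ W
n=7: moves to 4(W), 3(W); every one is W ⇒ L
n=8: moves to 5(W), 4(W); every one is W ⇒ L
n=9: moves to 6(W), 5(W); every one is W ⇒ L
n=10: can move to 7, which is L ⇒ W
n=11: can move to 8, which is L ⇒ W
n=12: can move to 9, which is L ⇒ W
n=13: can move to 9, which is L ⇒ W
n=14: moves to 11(W), 10(W); every one is W ⇒ L
n=15: moves to 12(W), 11(W); every one is W ⇒ L
n=16: moves to 13(W), 12(W); every one is W ⇒ L
n=17: can move to 14, which is L ⇒ W
n=18: can move to 15, which is L ⇒ W
n=19: can move to 16, which is L ⇒ W
n=20: can move to 16, which is L ⇒ W
n=21: moves to 18(W), 17(W); every one is W ⇒ L
n=22: moves to 19(W), 18(W); every one is W ⇒ L
n=23: moves to 20(W), 19(W); every one is W ⇒ L
n=24: can move to 21, which is L ⇒ W
The starting position 24 is W: the player to move should remove 3, leaving 21, handing over an L position.

The first player wins.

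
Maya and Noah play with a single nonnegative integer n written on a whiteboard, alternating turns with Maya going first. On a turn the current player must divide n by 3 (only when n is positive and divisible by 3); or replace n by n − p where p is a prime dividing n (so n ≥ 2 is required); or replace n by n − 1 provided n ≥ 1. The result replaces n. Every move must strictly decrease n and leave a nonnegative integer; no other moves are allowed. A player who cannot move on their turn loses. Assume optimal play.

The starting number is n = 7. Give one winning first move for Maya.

Move to 0.

Positions with no move are L. A position that does have a move is losing for the player to move precisely when every available move leads to a winning position for the opponent. Fill in the labels:
n=0: no move → L
n=1: can move to 0, which is L ⇒ W
n=2: can move to 0, which is L ⇒ W
n=3: can move to 0, which is L ⇒ W
n=4: moves to 2(W), 3(W); every one is W ⇒ L
n=5: can move to 0, which is L ⇒ W
n=6: can move to 4, which is L ⇒ W
n=7: can move to 0, which is L ⇒ W
From 7, the L positions reachable in one move are: 0.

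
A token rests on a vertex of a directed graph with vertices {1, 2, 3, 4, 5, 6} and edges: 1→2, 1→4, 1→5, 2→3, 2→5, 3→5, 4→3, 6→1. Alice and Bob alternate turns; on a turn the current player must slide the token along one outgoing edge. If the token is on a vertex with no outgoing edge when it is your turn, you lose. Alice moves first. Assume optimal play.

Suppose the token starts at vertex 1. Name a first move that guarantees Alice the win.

Work bottom-up. With no move the player to move loses. Otherwise the position is W if at least one move leads to an L position for the opponent, and L if every move leads to a W.
Every edge goes from a vertex to one that appears earlier in the order 5, 3, 4, 2, 1, 6, so processing vertices in that order labels each vertex after all of its successors.
5: no outgoing edge → L
3: reaches L-position 5 → W
4: only reaches 3(W), which is W → L
2: reaches L-position 5 → W
1: reaches L-position 4 → W
6: only reaches 1(W), which is W → L
From 1, the L positions reachable in one move are: 4, 5. Any move reaching one of these is winning.

Move to 4.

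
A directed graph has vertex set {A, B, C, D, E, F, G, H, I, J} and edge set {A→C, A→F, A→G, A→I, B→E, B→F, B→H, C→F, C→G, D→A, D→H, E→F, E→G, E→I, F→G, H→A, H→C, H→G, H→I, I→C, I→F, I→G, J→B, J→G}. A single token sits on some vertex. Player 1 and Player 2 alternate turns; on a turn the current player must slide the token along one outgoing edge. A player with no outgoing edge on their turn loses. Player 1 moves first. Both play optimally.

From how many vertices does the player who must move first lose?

3

Work bottom-up. With no move the player to move loses. Otherwise the position is W if at least one move leads to an L position for the opponent, and L if every move leads to a W.
Every edge goes from a vertex to one that appears earlier in the order G, F, C, I, A, H, D, E, B, J, so processing vertices in that order labels each vertex after all of its successors.
G: no outgoing edge → L
F: W (go to G, an L position)
C: W (go to G, an L position)
I: W (go to G, an L position)
A: W (go to G, an L position)
H: W (go to G, an L position)
D: L (options H(W), A(W) are all W)
E: W (go to G, an L position)
B: L (options E(W), H(W), F(W) are all W)
J: W (go to B, an L position)
The L vertices are B, D, G; that is 3 in all.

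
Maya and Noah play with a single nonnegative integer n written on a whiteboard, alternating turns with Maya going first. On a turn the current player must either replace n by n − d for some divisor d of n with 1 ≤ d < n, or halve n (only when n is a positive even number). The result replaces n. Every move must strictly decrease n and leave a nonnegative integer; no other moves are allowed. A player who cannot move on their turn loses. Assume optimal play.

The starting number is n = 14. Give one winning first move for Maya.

Move to 7.

Positions with no move are L. A position that does have a move is losing for the player to move precisely when every available move leads to a winning position for the opponent. Fill in the labels:
n=0: no move → L
n=1: no move → L
n=2: can move to 1, which is L ⇒ W
n=3: the only move is to 2(W), a W ⇒ L
n=4: can move to 3, which is L ⇒ W
n=5: the only move is to 4(W), a W ⇒ L
n=6: can move to 3, which is L ⇒ W
n=7: the only move is to 6(W), a W ⇒ L
n=8: can move to 7, which is L ⇒ W
n=9: moves to 6(W), 8(W); every one is W ⇒ L
n=10: can move to 5, which is L ⇒ W
n=11: the only move is to 10(W), a W ⇒ L
n=12: can move to 9, which is L ⇒ W
n=13: the only move is to 12(W), a W ⇒ L
n=14: can move to 7, which is L ⇒ W
From 14, the L positions reachable in one move are: 7, 13. Any move reaching one of these is winning.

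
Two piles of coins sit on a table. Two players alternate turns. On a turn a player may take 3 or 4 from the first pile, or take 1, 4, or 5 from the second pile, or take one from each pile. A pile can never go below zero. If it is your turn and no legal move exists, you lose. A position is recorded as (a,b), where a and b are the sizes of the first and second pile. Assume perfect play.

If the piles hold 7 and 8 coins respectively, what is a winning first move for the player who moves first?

Move to (7,7).

Classify positions by backward induction: terminal positions (no move available) are L. From any other position, the mover wins iff some move reaches an L.
No move ever increases a pile, so every position that can arise here has a ≤ 7 and b ≤ 8; it is enough to label the cells with 0 ≤ a ≤ 7 and 0 ≤ b ≤ 8.
Every move lowers a or b (never raises either), so fill the grid row by row in increasing a, and left to right within a row: each cell's successors are then already labelled.
      b=0  b=1  b=2  b=3  b=4  b=5  b=6  b=7  b=8
a=0:    L    W    L    W    W    W    W    W    L
a=1:    L    W    L    W    W    W    W    W    L
a=2:    L    W    L    W    W    W    W    W    L
a=3:    W    W    W    W    L    W    L    W    W
a=4:    W    L    W    L    W    W    W    W    W
a=5:    W    L    W    L    W    W    W    W    W
a=6:    W    L    W    L    W    W    W    W    W
a=7:    L    W    W    W    W    W    W    L    W
Cells with no legal move (terminal, hence L): (0,0), (1,0), (2,0).
The remaining L cells, each justified by listing all of its moves:
(0,2): L (sole option (0,1)(W) is W)
(0,8): L (options (0,7)(W), (0,4)(W), (0,3)(W) are all W)
(1,2): L (options (1,1)(W), (0,1)(W) are all W)
(1,8): L (options (1,7)(W), (1,4)(W), (1,3)(W), (0,7)(W) are all W)
(2,2): L (options (2,1)(W), (1,1)(W) are all W)
(2,8): L (options (2,7)(W), (2,4)(W), (2,3)(W), (1,7)(W) are all W)
(3,4): L (options (0,4)(W), (3,3)(W), (3,0)(W), (2,3)(W) are all W)
(3,6): L (options (0,6)(W), (3,5)(W), (3,2)(W), (3,1)(W), (2,5)(W) are all W)
(4,1): L (options (1,1)(W), (0,1)(W), (4,0)(W), (3,0)(W) are all W)
(4,3): L (options (1,3)(W), (0,3)(W), (4,2)(W), (3,2)(W) are all W)
(5,1): L (options (2,1)(W), (1,1)(W), (5,0)(W), (4,0)(W) are all W)
(5,3): L (options (2,3)(W), (1,3)(W), (5,2)(W), (4,2)(W) are all W)
(6,1): L (options (3,1)(W), (2,1)(W), (6,0)(W), (5,0)(W) are all W)
(6,3): L (options (3,3)(W), (2,3)(W), (6,2)(W), (5,2)(W) are all W)
(7,0): L (options (4,0)(W), (3,0)(W) are all W)
(7,7): L (options (4,7)(W), (3,7)(W), (7,6)(W), (7,3)(W), (7,2)(W), (6,6)(W) are all W)
Every other cell has at least one move into one of the L cells above, so it is W.
From (7,8), the L positions reachable in one move are: (7,7).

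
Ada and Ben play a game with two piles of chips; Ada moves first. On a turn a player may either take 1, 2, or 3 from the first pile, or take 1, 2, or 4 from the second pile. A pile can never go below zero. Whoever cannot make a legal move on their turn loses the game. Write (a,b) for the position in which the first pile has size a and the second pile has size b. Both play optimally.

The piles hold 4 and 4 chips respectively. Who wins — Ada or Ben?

Build the W/L table. Terminal = L. A non-terminal position is W if it has a move to some L; otherwise it is L.
No move ever increases a pile, so every position that can arise here has a ≤ 4 and b ≤ 4; it is enough to label the cells with 0 ≤ a ≤ 4 and 0 ≤ b ≤ 4.
Every move lowers a or b (never raises either), so fill the grid row by row in increasing a, and left to right within a row: each cell's successors are then already labelled.
      b=0  b=1  b=2  b=3  b=4
a=0:    L    W    W    L    W
a=1:    W    L    W    W    L
a=2:    W    W    L    W    W
a=3:    W    W    W    W    W
a=4:    L    W    W    L    W
Cells with no legal move (terminal, hence L): (0,0).
The remaining L cells, each justified by listing all of its moves:
(0,3): moves to (0,2)(W), (0,1)(W); every one is W ⇒ L
(1,1): moves to (0,1)(W), (1,0)(W); every one is W ⇒ L
(1,4): moves to (0,4)(W), (1,3)(W), (1,2)(W), (1,0)(W); every one is W ⇒ L
(2,2): moves to (1,2)(W), (0,2)(W), (2,1)(W), (2,0)(W); every one is W ⇒ L
(4,0): moves to (3,0)(W), (2,0)(W), (1,0)(W); every one is W ⇒ L
(4,3): moves to (3,3)(W), (2,3)(W), (1,3)(W), (4,2)(W), (4,1)(W); every one is W ⇒ L
Every other cell has at least one move into one of the L cells above, so it is W.
From (4,4) Ada can move to (1,4), reaching an L position.

Ada wins.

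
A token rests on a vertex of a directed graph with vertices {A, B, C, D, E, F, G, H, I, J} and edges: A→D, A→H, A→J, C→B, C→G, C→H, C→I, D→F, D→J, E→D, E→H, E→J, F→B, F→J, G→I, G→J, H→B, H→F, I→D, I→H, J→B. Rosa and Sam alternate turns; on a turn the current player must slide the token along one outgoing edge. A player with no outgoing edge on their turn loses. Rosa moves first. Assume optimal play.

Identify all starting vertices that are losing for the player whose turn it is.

Positions with no move are L. A position that does have a move is losing for the player to move precisely when every available move leads to a winning position for the opponent. Fill in the labels:
Every edge goes from a vertex to one that appears earlier in the order B, J, F, H, D, I, E, A, G, C, so processing vertices in that order labels each vertex after all of its successors.
B: no outgoing edge → L
J: W (go to B, an L position)
F: W (go to B, an L position)
H: W (go to B, an L position)
D: L (options F(W), J(W) are all W)
I: W (go to D, an L position)
E: W (go to D, an L position)
A: W (go to D, an L position)
G: L (options I(W), J(W) are all W)
C: W (go to G, an L position)
The losing starting vertices are exactly the entries labelled L in this table (3 of them).

B, D, G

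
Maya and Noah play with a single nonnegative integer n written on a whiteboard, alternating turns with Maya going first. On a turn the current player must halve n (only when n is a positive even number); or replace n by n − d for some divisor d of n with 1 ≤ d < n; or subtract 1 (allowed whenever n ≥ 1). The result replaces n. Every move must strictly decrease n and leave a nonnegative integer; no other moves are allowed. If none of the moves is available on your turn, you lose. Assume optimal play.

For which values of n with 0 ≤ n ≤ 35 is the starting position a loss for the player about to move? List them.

Compute win/loss labels from the base case upward. A position with no move is L. Any other position is W if it can reach an L in one move, else L.
n=0: no move → L
n=1: W (go to 0, an L position)
n=2: L (sole option 1(W) is W)
n=3: W (go to 2, an L position)
n=4: W (go to 2, an L position)
n=5: L (sole option 4(W) is W)
n=6: W (go to 5, an L position)
n=7: L (sole option 6(W) is W)
n=8: W (go to 7, an L position)
n=9: L (options 6(W), 8(W) are all W)
n=10: W (go to 5, an L position)
n=11: L (sole option 10(W) is W)
n=12: W (go to 9, an L position)
n=13: L (sole option 12(W) is W)
n=14: W (go to 7, an L position)
n=15: L (options 10(W), 12(W), 14(W) are all W)
n=16: W (go to 15, an L position)
n=17: L (sole option 16(W) is W)
n=18: W (go to 9, an L position)
n=19: L (sole option 18(W) is W)
n=20: W (go to 15, an L position)
n=21: L (options 14(W), 18(W), 20(W) are all W)
n=22: W (go to 11, an L position)
n=23: L (sole option 22(W) is W)
n=24: W (go to 21, an L position)
n=25: L (options 20(W), 24(W) are all W)
n=26: W (go to 13, an L position)
n=27: L (options 18(W), 24(W), 26(W) are all W)
n=28: W (go to 21, an L position)
n=29: L (sole option 28(W) is W)
n=30: W (go to 15, an L position)
n=31: L (sole option 30(W) is W)
n=32: W (go to 31, an L position)
n=33: L (options 22(W), 30(W), 32(W) are all W)
n=34: W (go to 17, an L position)
n=35: L (options 28(W), 30(W), 34(W) are all W)
The losing starting values of n are exactly the entries labelled L in this table (18 of them).

0, 2, 5, 7, 9, 11, 13, 15, 17, 19, 21, 23, 25, 27, 29, 31, 33, 35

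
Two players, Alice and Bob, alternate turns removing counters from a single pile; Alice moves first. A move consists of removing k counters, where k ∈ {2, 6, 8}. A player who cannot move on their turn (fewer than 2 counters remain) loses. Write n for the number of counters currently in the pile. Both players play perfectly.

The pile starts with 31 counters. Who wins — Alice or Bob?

Compute win/loss labels from the base case upward. A position with no move is L. Any other position is W if it can reach an L in one move, else L.
n=0: no move → L
n=1: no move → L
n=2: W (go to 0, an L position)
n=3: W (go to 1, an L position)
n=4: L (sole option 2(W) is W)
n=5: L (sole option 3(W) is W)
n=6: W (go to 4, an L position)
n=7: W (go to 5, an L position)
n=8: W (go to 0, an L position)
n=9: W (go to 1, an L position)
n=10: W (go to 4, an L position)
n=11: W (go to 5, an L position)
n=12: W (go to 4, an L position)
n=13: W (go to 5, an L position)
n=14: L (options 12(W), 8(W), 6(W) are all W)
n=15: L (options 13(W), 9(W), 7(W) are all W)
n=16: W (go to 14, an L position)
n=17: W (go to 15, an L position)
n=18: L (options 16(W), 12(W), 10(W) are all W)
n=19: L (options 17(W), 13(W), 11(W) are all W)
n=20: W (go to 18, an L position)
n=21: W (go to 19, an L position)
n=22: W (go to 14, an L position)
n=23: W (go to 15, an L position)
n=24: W (go to 18, an L position)
n=25: W (go to 19, an L position)
n=26: W (go to 18, an L position)
n=27: W (go to 19, an L position)
n=28: L (options 26(W), 22(W), 20(W) are all W)
n=29: L (options 27(W), 23(W), 21(W) are all W)
n=30: W (go to 28, an L position)
n=31: W (go to 29, an L position)
The starting position 31 is W: Alice should remove 2, leaving 29, handing over an L position.

Alice wins.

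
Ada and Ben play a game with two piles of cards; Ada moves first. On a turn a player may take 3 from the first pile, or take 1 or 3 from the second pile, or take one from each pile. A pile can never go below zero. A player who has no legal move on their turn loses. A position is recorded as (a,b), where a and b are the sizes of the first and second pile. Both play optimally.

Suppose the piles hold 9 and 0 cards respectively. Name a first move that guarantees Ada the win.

Build the W/L table. Terminal = L. A non-terminal position is W if it has a move to some L; otherwise it is L.
No move ever increases a pile, so every position that can arise here has a ≤ 9 and b ≤ 0; it is enough to label the cells with 0 ≤ a ≤ 9 and 0 ≤ b ≤ 0.
Every move lowers a or b (never raises either), so fill the grid row by row in increasing a, and left to right within a row: each cell's successors are then already labelled.
      b=0
a=0:    L
a=1:    L
a=2:    L
a=3:    W
a=4:    W
a=5:    W
a=6:    L
a=7:    L
a=8:    L
a=9:    W
Cells with no legal move (terminal, hence L): (0,0), (1,0), (2,0).
The remaining L cells, each justified by listing all of its moves:
(6,0): →(3,0)(W) only, which is W, so L
(7,0): →(4,0)(W) only, which is W, so L
(8,0): →(5,0)(W) only, which is W, so L
Every other cell has at least one move into one of the L cells above, so it is W.
From (9,0), the L positions reachable in one move are: (6,0).

Move to (6,0).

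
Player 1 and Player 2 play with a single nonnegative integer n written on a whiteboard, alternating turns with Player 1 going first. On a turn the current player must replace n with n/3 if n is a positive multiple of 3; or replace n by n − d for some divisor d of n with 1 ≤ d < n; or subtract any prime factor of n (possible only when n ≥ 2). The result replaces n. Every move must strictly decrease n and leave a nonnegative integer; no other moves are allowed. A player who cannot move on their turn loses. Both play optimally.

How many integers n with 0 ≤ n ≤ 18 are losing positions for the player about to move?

Positions with no move are L. A position that does have a move is losing for the player to move precisely when every available move leads to a winning position for the opponent. Fill in the labels:
n=0: no move → L
n=1: no move → L
n=2: →0(L), so W
n=3: →0(L), so W
n=4: →2(W), 3(W) — all W, so L
n=5: →0(L), so W
n=6: →4(L), so W
n=7: →0(L), so W
n=8: →4(L), so W
n=9: →3(W), 6(W), 8(W) — all W, so L
n=10: →9(L), so W
n=11: →0(L), so W
n=12: →4(L), so W
n=13: →0(L), so W
n=14: →7(W), 12(W), 13(W) — all W, so L
n=15: →14(L), so W
n=16: →14(L), so W
n=17: →0(L), so W
n=18: →9(L), so W
L entries with 0 ≤ n ≤ 18: n = 0, 1, 4, 9, 14; that makes 5.

5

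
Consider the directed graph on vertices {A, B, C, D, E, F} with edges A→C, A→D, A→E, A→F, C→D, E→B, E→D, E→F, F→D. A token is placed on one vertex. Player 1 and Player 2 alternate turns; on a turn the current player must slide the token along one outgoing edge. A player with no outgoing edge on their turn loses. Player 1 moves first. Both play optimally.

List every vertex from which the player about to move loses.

Positions with no move are L. A position that does have a move is losing for the player to move precisely when every available move leads to a winning position for the opponent. Fill in the labels:
Every edge goes from a vertex to one that appears earlier in the order B, D, C, F, E, A, so processing vertices in that order labels each vertex after all of its successors.
B: no outgoing edge → L
D: no outgoing edge → L
C: reaches L-position D → W
F: reaches L-position D → W
E: reaches L-position D → W
A: reaches L-position D → W
The losing starting vertices are exactly the entries labelled L in this table (2 of them).

B, D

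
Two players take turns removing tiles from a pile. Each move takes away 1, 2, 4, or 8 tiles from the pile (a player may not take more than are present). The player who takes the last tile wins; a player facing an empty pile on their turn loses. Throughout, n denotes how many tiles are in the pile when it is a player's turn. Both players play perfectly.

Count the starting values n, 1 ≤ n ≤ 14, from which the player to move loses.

Compute win/loss labels from the base case upward. A position with no move is L. Any other position is W if it can reach an L in one move, else L.
n=0: no move → L
n=1: can move to 0, which is L ⇒ W
n=2: can move to 0, which is L ⇒ W
n=3: moves to 2(W), 1(W); every one is W ⇒ L
n=4: can move to 3, which is L ⇒ W
n=5: can move to 3, which is L ⇒ W
n=6: moves to 5(W), 4(W), 2(W); every one is W ⇒ L
n=7: can move to 6, which is L ⇒ W
n=8: can move to 6, which is L ⇒ W
n=9: moves to 8(W), 7(W), 5(W), 1(W); every one is W ⇒ L
n=10: can move to 9, which is L ⇒ W
n=11: can move to 9, which is L ⇒ W
n=12: moves to 11(W), 10(W), 8(W), 4(W); every one is W ⇒ L
n=13: can move to 12, which is L ⇒ W
n=14: can move to 12, which is L ⇒ W
L entries with 1 ≤ n ≤ 14 (n=0 is outside the asked range and is not counted): n = 3, 6, 9, 12; that makes 4.

4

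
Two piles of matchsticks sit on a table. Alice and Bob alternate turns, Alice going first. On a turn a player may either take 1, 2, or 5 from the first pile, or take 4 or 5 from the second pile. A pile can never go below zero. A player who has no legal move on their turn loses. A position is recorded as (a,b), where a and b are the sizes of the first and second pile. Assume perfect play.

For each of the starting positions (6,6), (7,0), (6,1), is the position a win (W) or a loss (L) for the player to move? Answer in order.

(6,6): W, (7,0): W, (6,1): L

Work bottom-up. With no move the player to move loses. Otherwise the position is W if at least one move leads to an L position for the opponent, and L if every move leads to a W.
No move ever increases a pile, so every position that can arise here has a ≤ 7 and b ≤ 6; it is enough to label the cells with 0 ≤ a ≤ 7 and 0 ≤ b ≤ 6.
Every move lowers a or b (never raises either), so fill the grid row by row in increasing a, and left to right within a row: each cell's successors are then already labelled.
      b=0  b=1  b=2  b=3  b=4  b=5  b=6
a=0:    L    L    L    L    W    W    W
a=1:    W    W    W    W    L    L    L
a=2:    W    W    W    W    W    W    W
a=3:    L    L    L    L    W    W    W
a=4:    W    W    W    W    L    L    L
a=5:    W    W    W    W    W    W    W
a=6:    L    L    L    L    W    W    W
a=7:    W    W    W    W    L    L    L
Cells with no legal move (terminal, hence L): (0,0), (0,1), (0,2), (0,3).
The remaining L cells, each justified by listing all of its moves:
(1,4): →(0,4)(W), (1,0)(W) — all W, so L
(1,5): →(0,5)(W), (1,1)(W), (1,0)(W) — all W, so L
(1,6): →(0,6)(W), (1,2)(W), (1,1)(W) — all W, so L
(3,0): →(2,0)(W), (1,0)(W) — all W, so L
(3,1): →(2,1)(W), (1,1)(W) — all W, so L
(3,2): →(2,2)(W), (1,2)(W) — all W, so L
(3,3): →(2,3)(W), (1,3)(W) — all W, so L
(4,4): →(3,4)(W), (2,4)(W), (4,0)(W) — all W, so L
(4,5): →(3,5)(W), (2,5)(W), (4,1)(W), (4,0)(W) — all W, so L
(4,6): →(3,6)(W), (2,6)(W), (4,2)(W), (4,1)(W) — all W, so L
(6,0): →(5,0)(W), (4,0)(W), (1,0)(W) — all W, so L
(6,1): →(5,1)(W), (4,1)(W), (1,1)(W) — all W, so L
(6,2): →(5,2)(W), (4,2)(W), (1,2)(W) — all W, so L
(6,3): →(5,3)(W), (4,3)(W), (1,3)(W) — all W, so L
(7,4): →(6,4)(W), (5,4)(W), (2,4)(W), (7,0)(W) — all W, so L
(7,5): →(6,5)(W), (5,5)(W), (2,5)(W), (7,1)(W), (7,0)(W) — all W, so L
(7,6): →(6,6)(W), (5,6)(W), (2,6)(W), (7,2)(W), (7,1)(W) — all W, so L
Every other cell has at least one move into one of the L cells above, so it is W.
(6,6): the move to (4,6) reaches an L cell, so W
(7,0): the move to (6,0) reaches an L cell, so W
(6,1): one of the L cells justified above, so L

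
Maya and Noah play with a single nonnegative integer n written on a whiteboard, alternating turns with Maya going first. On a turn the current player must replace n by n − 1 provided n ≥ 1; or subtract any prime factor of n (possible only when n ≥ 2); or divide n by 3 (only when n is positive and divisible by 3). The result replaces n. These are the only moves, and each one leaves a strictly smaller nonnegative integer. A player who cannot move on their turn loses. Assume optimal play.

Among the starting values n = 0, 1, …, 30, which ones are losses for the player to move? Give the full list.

0, 4, 8, 14, 18, 22, 25, 27

Label each position W (a win for the player to move) or L (a loss). A position with no legal move is L; any other position is W exactly when some move reaches an L, and L when every move reaches a W.
n=0: no move → L
n=1: reaches L-position 0 → W
n=2: reaches L-position 0 → W
n=3: reaches L-position 0 → W
n=4: only reaches 2(W), 3(W), all W → L
n=5: reaches L-position 0 → W
n=6: reaches L-position 4 → W
n=7: reaches L-position 0 → W
n=8: only reaches 6(W), 7(W), all W → L
n=9: reaches L-position 8 → W
n=10: reaches L-position 8 → W
n=11: reaches L-position 0 → W
n=12: reaches L-position 4 → W
n=13: reaches L-position 0 → W
n=14: only reaches 7(W), 12(W), 13(W), all W → L
n=15: reaches L-position 14 → W
n=16: reaches L-position 14 → W
n=17: reaches L-position 0 → W
n=18: only reaches 6(W), 15(W), 16(W), 17(W), all W → L
n=19: reaches L-position 0 → W
n=20: reaches L-position 18 → W
n=21: reaches L-position 14 → W
n=22: only reaches 11(W), 20(W), 21(W), all W → L
n=23: reaches L-position 0 → W
n=24: reaches L-position 8 → W
n=25: only reaches 20(W), 24(W), all W → L
n=26: reaches L-position 25 → W
n=27: only reaches 9(W), 24(W), 26(W), all W → L
n=28: reaches L-position 27 → W
n=29: reaches L-position 0 → W
n=30: reaches L-position 25 → W
The losing starting values of n are exactly the entries labelled L in this table (8 of them).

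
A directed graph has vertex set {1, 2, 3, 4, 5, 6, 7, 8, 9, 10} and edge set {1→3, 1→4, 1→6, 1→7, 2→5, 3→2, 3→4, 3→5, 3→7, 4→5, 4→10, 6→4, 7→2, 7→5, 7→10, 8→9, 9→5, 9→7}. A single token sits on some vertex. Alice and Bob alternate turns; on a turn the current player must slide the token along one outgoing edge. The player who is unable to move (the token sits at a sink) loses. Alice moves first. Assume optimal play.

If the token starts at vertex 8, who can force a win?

Use the standard recursion: the mover loses at a terminal position; elsewhere, the mover wins exactly when some move hands the opponent an L position.
Every edge goes from a vertex to one that appears earlier in the order 10, 5, 4, 2, 7, 6, 9, 3, 8, 1, so processing vertices in that order labels each vertex after all of its successors.
10: no outgoing edge → L
5: no outgoing edge → L
4: →5(L), so W
2: →5(L), so W
7: →5(L), so W
6: →4(W) only, which is W, so L
9: →5(L), so W
3: →5(L), so W
8: →9(W) only, which is W, so L
1: →6(L), so W
Every move from 8 reaches a W position, so the mover loses.

Bob wins.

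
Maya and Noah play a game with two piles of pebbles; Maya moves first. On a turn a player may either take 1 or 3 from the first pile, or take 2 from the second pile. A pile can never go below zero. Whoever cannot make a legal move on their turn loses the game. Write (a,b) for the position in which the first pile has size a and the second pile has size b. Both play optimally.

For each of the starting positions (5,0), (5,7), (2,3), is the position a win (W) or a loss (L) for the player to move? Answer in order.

Compute win/loss labels from the base case upward. A position with no move is L. Any other position is W if it can reach an L in one move, else L.
No move ever increases a pile, so every position that can arise here has a ≤ 5 and b ≤ 7; it is enough to label the cells with 0 ≤ a ≤ 5 and 0 ≤ b ≤ 7.
Every move lowers a or b (never raises either), so fill the grid row by row in increasing a, and left to right within a row: each cell's successors are then already labelled.
      b=0  b=1  b=2  b=3  b=4  b=5  b=6  b=7
a=0:    L    L    W    W    L    L    W    W
a=1:    W    W    L    L    W    W    L    L
a=2:    L    L    W    W    L    L    W    W
a=3:    W    W    L    L    W    W    L    L
a=4:    L    L    W    W    L    L    W    W
a=5:    W    W    L    L    W    W    L    L
Cells with no legal move (terminal, hence L): (0,0), (0,1).
The remaining L cells, each justified by listing all of its moves:
(0,4): only reaches (0,2)(W), which is W → L
(0,5): only reaches (0,3)(W), which is W → L
(1,2): only reaches (0,2)(W), (1,0)(W), all W → L
(1,3): only reaches (0,3)(W), (1,1)(W), all W → L
(1,6): only reaches (0,6)(W), (1,4)(W), all W → L
(1,7): only reaches (0,7)(W), (1,5)(W), all W → L
(2,0): only reaches (1,0)(W), which is W → L
(2,1): only reaches (1,1)(W), which is W → L
(2,4): only reaches (1,4)(W), (2,2)(W), all W → L
(2,5): only reaches (1,5)(W), (2,3)(W), all W → L
(3,2): only reaches (2,2)(W), (0,2)(W), (3,0)(W), all W → L
(3,3): only reaches (2,3)(W), (0,3)(W), (3,1)(W), all W → L
(3,6): only reaches (2,6)(W), (0,6)(W), (3,4)(W), all W → L
(3,7): only reaches (2,7)(W), (0,7)(W), (3,5)(W), all W → L
(4,0): only reaches (3,0)(W), (1,0)(W), all W → L
(4,1): only reaches (3,1)(W), (1,1)(W), all W → L
(4,4): only reaches (3,4)(W), (1,4)(W), (4,2)(W), all W → L
(4,5): only reaches (3,5)(W), (1,5)(W), (4,3)(W), all W → L
(5,2): only reaches (4,2)(W), (2,2)(W), (5,0)(W), all W → L
(5,3): only reaches (4,3)(W), (2,3)(W), (5,1)(W), all W → L
(5,6): only reaches (4,6)(W), (2,6)(W), (5,4)(W), all W → L
(5,7): only reaches (4,7)(W), (2,7)(W), (5,5)(W), all W → L
Every other cell has at least one move into one of the L cells above, so it is W.
(5,0): the move to (4,0) reaches an L cell, so W
(5,7): one of the L cells justified above, so L
(2,3): the move to (1,3) reaches an L cell, so W

(5,0): W, (5,7): L, (2,3): W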